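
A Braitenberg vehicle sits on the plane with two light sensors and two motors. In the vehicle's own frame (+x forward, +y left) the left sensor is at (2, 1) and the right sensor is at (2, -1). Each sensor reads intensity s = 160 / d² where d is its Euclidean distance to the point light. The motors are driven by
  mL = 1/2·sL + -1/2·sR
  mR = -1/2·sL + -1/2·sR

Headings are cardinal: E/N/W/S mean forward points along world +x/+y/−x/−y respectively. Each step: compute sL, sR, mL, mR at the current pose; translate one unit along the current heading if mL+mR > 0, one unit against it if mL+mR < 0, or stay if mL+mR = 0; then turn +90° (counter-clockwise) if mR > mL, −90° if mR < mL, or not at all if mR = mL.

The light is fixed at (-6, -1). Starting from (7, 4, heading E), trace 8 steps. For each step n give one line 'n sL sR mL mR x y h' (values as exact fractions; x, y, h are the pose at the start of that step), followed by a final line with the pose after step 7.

0 160/261 160/241 -1600/62901 -40160/62901 7 4 E
1 80/89 16/13 -192/1157 -1232/1157 6 4 S
2 32/25 160/149 384/3725 -4384/3725 6 5 W
3 10/13 8/13 1/13 -9/13 7 5 N
4 160/261 160/241 -1600/62901 -40160/62901 7 4 E
5 80/89 16/13 -192/1157 -1232/1157 6 4 S
6 32/25 160/149 384/3725 -4384/3725 6 5 W
7 10/13 8/13 1/13 -9/13 7 5 N
final 7 4 E

n=0: pose=(7,4,E); sL=160/261, sR=160/241; mL=-1600/62901, mR=-40160/62901; mL+mR=-160/241 → advance -1; mR−mL=-160/261 → turn -1·90°
n=1: pose=(6,4,S); sL=80/89, sR=16/13; mL=-192/1157, mR=-1232/1157; mL+mR=-16/13 → advance -1; mR−mL=-80/89 → turn -1·90°
n=2: pose=(6,5,W); sL=32/25, sR=160/149; mL=384/3725, mR=-4384/3725; mL+mR=-160/149 → advance -1; mR−mL=-32/25 → turn -1·90°
n=3: pose=(7,5,N); sL=10/13, sR=8/13; mL=1/13, mR=-9/13; mL+mR=-8/13 → advance -1; mR−mL=-10/13 → turn -1·90°
n=4: pose=(7,4,E); sL=160/261, sR=160/241; mL=-1600/62901, mR=-40160/62901; mL+mR=-160/241 → advance -1; mR−mL=-160/261 → turn -1·90°
n=5: pose=(6,4,S); sL=80/89, sR=16/13; mL=-192/1157, mR=-1232/1157; mL+mR=-16/13 → advance -1; mR−mL=-80/89 → turn -1·90°
n=6: pose=(6,5,W); sL=32/25, sR=160/149; mL=384/3725, mR=-4384/3725; mL+mR=-160/149 → advance -1; mR−mL=-32/25 → turn -1·90°
n=7: pose=(7,5,N); sL=10/13, sR=8/13; mL=1/13, mR=-9/13; mL+mR=-8/13 → advance -1; mR−mL=-10/13 → turn -1·90°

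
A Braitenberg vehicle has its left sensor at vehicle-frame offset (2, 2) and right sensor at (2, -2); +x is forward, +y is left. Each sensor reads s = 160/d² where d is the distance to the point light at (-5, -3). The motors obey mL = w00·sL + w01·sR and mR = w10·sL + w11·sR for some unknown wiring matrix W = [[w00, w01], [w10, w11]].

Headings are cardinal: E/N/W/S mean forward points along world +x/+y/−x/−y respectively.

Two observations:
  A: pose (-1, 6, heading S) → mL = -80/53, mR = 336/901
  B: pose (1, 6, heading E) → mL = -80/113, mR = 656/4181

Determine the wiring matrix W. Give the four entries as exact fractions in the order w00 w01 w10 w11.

obs A: pose=(-1,6,S) → sL=32/17, sR=160/53, mL=-80/53, mR=336/901
obs B: pose=(1,6,E) → sL=32/37, sR=160/113, mL=-80/113, mR=656/4181
sensor matrix S = [[32/17, 160/53], [32/37, 160/113]]; det S = 204800/3767081
solve [mL_A; mL_B] = S·[w00; w01] and [mR_A; mR_B] = S·[w10; w11]:
  w00 = 0, w01 = -1/2, w10 = 1, w11 = -1/2

0 -1/2 1 -1/2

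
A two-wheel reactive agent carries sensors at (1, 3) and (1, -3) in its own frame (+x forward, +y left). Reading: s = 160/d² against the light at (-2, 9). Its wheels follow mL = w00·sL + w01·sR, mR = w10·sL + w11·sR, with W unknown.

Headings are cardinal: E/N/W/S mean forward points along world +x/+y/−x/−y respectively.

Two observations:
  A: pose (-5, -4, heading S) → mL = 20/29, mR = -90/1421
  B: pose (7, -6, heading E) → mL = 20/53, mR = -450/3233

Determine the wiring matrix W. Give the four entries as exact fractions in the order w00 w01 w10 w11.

obs A: pose=(-5,-4,S) → sL=40/49, sR=20/29, mL=20/29, mR=-90/1421
obs B: pose=(7,-6,E) → sL=40/61, sR=20/53, mL=20/53, mR=-450/3233
sensor matrix S = [[40/49, 20/29], [40/61, 20/53]]; det S = -662400/4594093
solve [mL_A; mL_B] = S·[w00; w01] and [mR_A; mR_B] = S·[w10; w11]:
  w00 = 0, w01 = 1, w10 = -1/2, w11 = 1/2

0 1 -1/2 1/2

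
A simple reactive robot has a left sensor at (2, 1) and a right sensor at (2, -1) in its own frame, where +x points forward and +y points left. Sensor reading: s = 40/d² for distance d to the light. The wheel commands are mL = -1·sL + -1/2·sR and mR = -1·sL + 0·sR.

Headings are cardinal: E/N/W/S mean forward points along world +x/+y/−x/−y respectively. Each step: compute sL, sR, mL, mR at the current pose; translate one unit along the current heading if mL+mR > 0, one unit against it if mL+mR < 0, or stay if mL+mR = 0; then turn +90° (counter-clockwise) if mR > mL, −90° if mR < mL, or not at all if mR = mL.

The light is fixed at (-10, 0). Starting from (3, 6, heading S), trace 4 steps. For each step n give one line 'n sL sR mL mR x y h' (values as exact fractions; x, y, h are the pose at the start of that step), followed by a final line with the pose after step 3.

0 10/53 1/4 -133/424 -10/53 3 6 S
1 40/289 40/261 -16220/75429 -40/289 3 7 E
2 20/101 4/25 -702/2525 -20/101 2 7 N
3 8/25 40/149 -1692/3725 -8/25 2 6 W
final 3 6 S

n=0: pose=(3,6,S); sL=10/53, sR=1/4; mL=-133/424, mR=-10/53; mL+mR=-213/424 → advance -1; mR−mL=1/8 → turn +1·90°
n=1: pose=(3,7,E); sL=40/289, sR=40/261; mL=-16220/75429, mR=-40/289; mL+mR=-26660/75429 → advance -1; mR−mL=20/261 → turn +1·90°
n=2: pose=(2,7,N); sL=20/101, sR=4/25; mL=-702/2525, mR=-20/101; mL+mR=-1202/2525 → advance -1; mR−mL=2/25 → turn +1·90°
n=3: pose=(2,6,W); sL=8/25, sR=40/149; mL=-1692/3725, mR=-8/25; mL+mR=-2884/3725 → advance -1; mR−mL=20/149 → turn +1·90°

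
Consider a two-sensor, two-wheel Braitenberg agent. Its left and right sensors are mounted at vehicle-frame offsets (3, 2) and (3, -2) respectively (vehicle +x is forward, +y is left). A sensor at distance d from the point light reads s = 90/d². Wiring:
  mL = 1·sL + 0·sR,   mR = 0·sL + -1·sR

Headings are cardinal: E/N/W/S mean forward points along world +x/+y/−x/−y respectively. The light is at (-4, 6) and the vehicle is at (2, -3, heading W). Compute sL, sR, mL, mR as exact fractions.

9/13 45/29 9/13 -45/29

left sensor world pos  = (-1, -5); dL² = 130
right sensor world pos = (-1, -1); dR² = 58
sL = 90/130 = 9/13
sR = 90/58 = 45/29
mL = 1·sL + 0·sR = 9/13
mR = 0·sL + -1·sR = -45/29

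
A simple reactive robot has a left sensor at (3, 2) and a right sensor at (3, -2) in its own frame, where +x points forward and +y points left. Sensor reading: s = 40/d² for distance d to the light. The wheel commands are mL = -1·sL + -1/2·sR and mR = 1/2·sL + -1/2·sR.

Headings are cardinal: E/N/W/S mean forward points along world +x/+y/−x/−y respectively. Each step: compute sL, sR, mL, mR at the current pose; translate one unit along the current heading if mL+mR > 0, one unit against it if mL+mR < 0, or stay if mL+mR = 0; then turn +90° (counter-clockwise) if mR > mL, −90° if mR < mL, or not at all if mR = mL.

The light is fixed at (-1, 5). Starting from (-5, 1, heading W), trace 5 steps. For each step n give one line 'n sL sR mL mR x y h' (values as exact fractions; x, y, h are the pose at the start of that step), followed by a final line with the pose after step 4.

0 8/17 40/53 -764/901 -128/901 -5 1 W
1 4/5 20/37 -198/185 24/185 -4 1 S
2 40 8/5 -204/5 96/5 -4 2 E
3 10/9 10 -55/9 -40/9 -5 2 N
4 8/17 40/53 -764/901 -128/901 -5 1 W
final -4 1 S

n=0: pose=(-5,1,W); sL=8/17, sR=40/53; mL=-764/901, mR=-128/901; mL+mR=-892/901 → advance -1; mR−mL=12/17 → turn +1·90°
n=1: pose=(-4,1,S); sL=4/5, sR=20/37; mL=-198/185, mR=24/185; mL+mR=-174/185 → advance -1; mR−mL=6/5 → turn +1·90°
n=2: pose=(-4,2,E); sL=40, sR=8/5; mL=-204/5, mR=96/5; mL+mR=-108/5 → advance -1; mR−mL=60 → turn +1·90°
n=3: pose=(-5,2,N); sL=10/9, sR=10; mL=-55/9, mR=-40/9; mL+mR=-95/9 → advance -1; mR−mL=5/3 → turn +1·90°
n=4: pose=(-5,1,W); sL=8/17, sR=40/53; mL=-764/901, mR=-128/901; mL+mR=-892/901 → advance -1; mR−mL=12/17 → turn +1·90°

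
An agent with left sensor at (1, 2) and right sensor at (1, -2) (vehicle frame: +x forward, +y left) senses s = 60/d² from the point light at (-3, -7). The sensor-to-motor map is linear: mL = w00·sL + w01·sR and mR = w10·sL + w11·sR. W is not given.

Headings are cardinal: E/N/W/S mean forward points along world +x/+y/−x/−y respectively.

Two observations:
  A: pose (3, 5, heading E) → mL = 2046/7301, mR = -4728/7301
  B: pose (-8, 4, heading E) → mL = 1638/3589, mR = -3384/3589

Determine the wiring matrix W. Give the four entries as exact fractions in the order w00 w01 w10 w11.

-1/2 1 -1 -1

obs A: pose=(3,5,E) → sL=12/49, sR=60/149, mL=2046/7301, mR=-4728/7301
obs B: pose=(-8,4,E) → sL=12/37, sR=60/97, mL=1638/3589, mR=-3384/3589
sensor matrix S = [[12/49, 60/149], [12/37, 60/97]]; det S = 547200/26203289
solve [mL_A; mL_B] = S·[w00; w01] and [mR_A; mR_B] = S·[w10; w11]:
  w00 = -1/2, w01 = 1, w10 = -1, w11 = -1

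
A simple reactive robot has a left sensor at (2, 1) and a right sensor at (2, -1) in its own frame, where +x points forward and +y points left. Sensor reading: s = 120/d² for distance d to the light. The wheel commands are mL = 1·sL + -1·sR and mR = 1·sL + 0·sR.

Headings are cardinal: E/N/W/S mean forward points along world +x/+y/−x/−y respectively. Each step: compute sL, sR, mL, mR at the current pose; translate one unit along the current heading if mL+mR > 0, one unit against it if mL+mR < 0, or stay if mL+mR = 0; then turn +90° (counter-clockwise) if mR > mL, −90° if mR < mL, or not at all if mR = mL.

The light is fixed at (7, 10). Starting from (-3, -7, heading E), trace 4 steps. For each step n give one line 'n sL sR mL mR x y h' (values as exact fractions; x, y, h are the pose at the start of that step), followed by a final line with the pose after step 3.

0 3/8 30/97 51/776 3/8 -3 -7 E
1 24/65 120/289 -864/18785 24/65 -2 -7 N
2 12/41 60/173 -384/7093 12/41 -2 -6 W
3 8/27 24/89 64/2403 8/27 -3 -6 S
final -3 -7 E

n=0: pose=(-3,-7,E); sL=3/8, sR=30/97; mL=51/776, mR=3/8; mL+mR=171/388 → advance +1; mR−mL=30/97 → turn +1·90°
n=1: pose=(-2,-7,N); sL=24/65, sR=120/289; mL=-864/18785, mR=24/65; mL+mR=6072/18785 → advance +1; mR−mL=120/289 → turn +1·90°
n=2: pose=(-2,-6,W); sL=12/41, sR=60/173; mL=-384/7093, mR=12/41; mL+mR=1692/7093 → advance +1; mR−mL=60/173 → turn +1·90°
n=3: pose=(-3,-6,S); sL=8/27, sR=24/89; mL=64/2403, mR=8/27; mL+mR=776/2403 → advance +1; mR−mL=24/89 → turn +1·90°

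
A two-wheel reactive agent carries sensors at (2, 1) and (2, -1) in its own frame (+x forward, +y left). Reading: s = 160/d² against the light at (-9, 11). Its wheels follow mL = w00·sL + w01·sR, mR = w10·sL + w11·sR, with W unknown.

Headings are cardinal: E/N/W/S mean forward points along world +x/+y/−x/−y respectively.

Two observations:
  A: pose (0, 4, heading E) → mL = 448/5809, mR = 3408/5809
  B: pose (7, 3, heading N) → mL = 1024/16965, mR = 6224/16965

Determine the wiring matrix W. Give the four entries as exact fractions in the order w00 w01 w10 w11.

obs A: pose=(0,4,E) → sL=160/157, sR=32/37, mL=448/5809, mR=3408/5809
obs B: pose=(7,3,N) → sL=160/261, sR=32/65, mL=1024/16965, mR=6224/16965
sensor matrix S = [[160/157, 32/37], [160/261, 32/65]]; det S = -561152/19709937
solve [mL_A; mL_B] = S·[w00; w01] and [mR_A; mR_B] = S·[w10; w11]:
  w00 = 1/2, w01 = -1/2, w10 = 1, w11 = -1/2

1/2 -1/2 1 -1/2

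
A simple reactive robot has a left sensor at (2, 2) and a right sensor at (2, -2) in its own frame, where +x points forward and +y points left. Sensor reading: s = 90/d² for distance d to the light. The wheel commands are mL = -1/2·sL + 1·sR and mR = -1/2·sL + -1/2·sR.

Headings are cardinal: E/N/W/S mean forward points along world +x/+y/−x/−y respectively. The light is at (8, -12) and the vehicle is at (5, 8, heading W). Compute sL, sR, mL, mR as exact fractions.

left sensor world pos  = (3, 6); dL² = 349
right sensor world pos = (3, 10); dR² = 509
sL = 90/349 = 90/349
sR = 90/509 = 90/509
mL = -1/2·sL + 1·sR = 8505/177641
mR = -1/2·sL + -1/2·sR = -38610/177641

90/349 90/509 8505/177641 -38610/177641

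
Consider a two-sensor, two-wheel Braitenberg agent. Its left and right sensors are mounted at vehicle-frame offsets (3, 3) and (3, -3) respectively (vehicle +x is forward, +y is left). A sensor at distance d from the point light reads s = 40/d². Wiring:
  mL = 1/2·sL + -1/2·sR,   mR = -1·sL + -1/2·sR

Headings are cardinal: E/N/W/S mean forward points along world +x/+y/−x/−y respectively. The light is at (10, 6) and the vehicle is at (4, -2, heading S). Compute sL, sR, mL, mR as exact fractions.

4/13 20/101 72/1313 -534/1313

left sensor world pos  = (7, -5); dL² = 130
right sensor world pos = (1, -5); dR² = 202
sL = 40/130 = 4/13
sR = 40/202 = 20/101
mL = 1/2·sL + -1/2·sR = 72/1313
mR = -1·sL + -1/2·sR = -534/1313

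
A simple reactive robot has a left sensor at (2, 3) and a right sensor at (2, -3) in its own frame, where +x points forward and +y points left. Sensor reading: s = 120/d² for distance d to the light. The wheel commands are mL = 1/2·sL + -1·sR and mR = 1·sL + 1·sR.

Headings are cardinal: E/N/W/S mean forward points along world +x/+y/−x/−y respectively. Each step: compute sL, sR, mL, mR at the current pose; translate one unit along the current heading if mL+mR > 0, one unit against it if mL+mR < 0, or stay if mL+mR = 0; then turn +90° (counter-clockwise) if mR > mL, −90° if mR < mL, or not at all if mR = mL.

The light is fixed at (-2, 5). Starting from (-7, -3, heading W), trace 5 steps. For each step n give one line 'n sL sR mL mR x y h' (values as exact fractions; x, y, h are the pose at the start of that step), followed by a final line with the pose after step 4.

n=0: pose=(-7,-3,W); sL=12/17, sR=60/37; mL=-798/629, mR=1464/629; mL+mR=18/17 → advance +1; mR−mL=2262/629 → turn +1·90°
n=1: pose=(-8,-3,S); sL=120/109, sR=120/181; mL=-2220/19729, mR=34800/19729; mL+mR=180/109 → advance +1; mR−mL=37020/19729 → turn +1·90°
n=2: pose=(-8,-4,E); sL=30/13, sR=3/4; mL=21/52, mR=159/52; mL+mR=45/13 → advance +1; mR−mL=69/26 → turn +1·90°
n=3: pose=(-7,-4,N); sL=120/113, sR=120/53; mL=-10380/5989, mR=19920/5989; mL+mR=180/113 → advance +1; mR−mL=30300/5989 → turn +1·90°
n=4: pose=(-7,-3,W); sL=12/17, sR=60/37; mL=-798/629, mR=1464/629; mL+mR=18/17 → advance +1; mR−mL=2262/629 → turn +1·90°

0 12/17 60/37 -798/629 1464/629 -7 -3 W
1 120/109 120/181 -2220/19729 34800/19729 -8 -3 S
2 30/13 3/4 21/52 159/52 -8 -4 E
3 120/113 120/53 -10380/5989 19920/5989 -7 -4 N
4 12/17 60/37 -798/629 1464/629 -7 -3 W
final -8 -3 S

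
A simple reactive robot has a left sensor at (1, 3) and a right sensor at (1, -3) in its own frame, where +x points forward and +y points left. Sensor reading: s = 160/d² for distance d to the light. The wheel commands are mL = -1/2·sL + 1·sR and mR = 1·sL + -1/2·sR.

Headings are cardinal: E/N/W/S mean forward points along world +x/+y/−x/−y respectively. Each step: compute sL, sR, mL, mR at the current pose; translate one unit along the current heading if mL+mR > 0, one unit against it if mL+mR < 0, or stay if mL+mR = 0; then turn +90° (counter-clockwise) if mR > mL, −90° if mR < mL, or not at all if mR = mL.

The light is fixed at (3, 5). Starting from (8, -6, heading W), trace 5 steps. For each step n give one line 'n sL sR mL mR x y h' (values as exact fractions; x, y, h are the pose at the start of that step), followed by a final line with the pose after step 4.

n=0: pose=(8,-6,W); sL=40/53, sR=2; mL=86/53, mR=-13/53; mL+mR=73/53 → advance +1; mR−mL=-99/53 → turn -1·90°
n=1: pose=(7,-6,N); sL=160/101, sR=160/149; mL=4240/15049, mR=15760/15049; mL+mR=20000/15049 → advance +1; mR−mL=11520/15049 → turn +1·90°
n=2: pose=(7,-5,W); sL=80/89, sR=80/29; mL=5960/2581, mR=-1240/2581; mL+mR=4720/2581 → advance +1; mR−mL=-7200/2581 → turn -1·90°
n=3: pose=(6,-5,N); sL=160/81, sR=160/117; mL=400/1053, mR=1360/1053; mL+mR=1760/1053 → advance +1; mR−mL=320/351 → turn +1·90°
n=4: pose=(6,-4,W); sL=40/37, sR=4; mL=128/37, mR=-34/37; mL+mR=94/37 → advance +1; mR−mL=-162/37 → turn -1·90°

0 40/53 2 86/53 -13/53 8 -6 W
1 160/101 160/149 4240/15049 15760/15049 7 -6 N
2 80/89 80/29 5960/2581 -1240/2581 7 -5 W
3 160/81 160/117 400/1053 1360/1053 6 -5 N
4 40/37 4 128/37 -34/37 6 -4 W
final 5 -4 N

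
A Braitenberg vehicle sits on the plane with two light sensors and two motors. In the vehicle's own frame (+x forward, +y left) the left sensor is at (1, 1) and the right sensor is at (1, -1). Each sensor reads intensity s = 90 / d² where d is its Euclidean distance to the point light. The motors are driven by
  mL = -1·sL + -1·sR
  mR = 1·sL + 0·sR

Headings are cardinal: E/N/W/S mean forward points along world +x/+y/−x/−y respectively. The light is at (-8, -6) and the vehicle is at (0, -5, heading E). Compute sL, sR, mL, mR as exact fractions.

18/17 10/9 -332/153 18/17

left sensor world pos  = (1, -4); dL² = 85
right sensor world pos = (1, -6); dR² = 81
sL = 90/85 = 18/17
sR = 90/81 = 10/9
mL = -1·sL + -1·sR = -332/153
mR = 1·sL + 0·sR = 18/17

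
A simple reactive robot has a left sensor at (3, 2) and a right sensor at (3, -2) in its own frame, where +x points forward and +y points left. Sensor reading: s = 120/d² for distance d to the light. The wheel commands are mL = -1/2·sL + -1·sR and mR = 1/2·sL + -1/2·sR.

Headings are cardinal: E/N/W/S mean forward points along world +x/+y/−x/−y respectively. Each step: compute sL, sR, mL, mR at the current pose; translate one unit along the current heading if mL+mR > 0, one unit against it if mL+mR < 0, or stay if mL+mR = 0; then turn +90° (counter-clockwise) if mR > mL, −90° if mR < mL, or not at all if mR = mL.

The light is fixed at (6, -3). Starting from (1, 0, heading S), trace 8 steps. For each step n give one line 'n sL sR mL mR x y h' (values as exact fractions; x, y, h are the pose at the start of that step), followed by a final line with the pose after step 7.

0 40/3 120/49 -1340/147 800/147 1 0 S
1 3 15 -33/2 -6 1 1 E
2 120/113 24/13 -3492/1469 -576/1469 0 1 N
3 60/41 60/53 -4050/2173 360/2173 0 0 W
4 40/3 120/49 -1340/147 800/147 1 0 S
5 3 15 -33/2 -6 1 1 E
6 120/113 24/13 -3492/1469 -576/1469 0 1 N
7 60/41 60/53 -4050/2173 360/2173 0 0 W
final 1 0 S

n=0: pose=(1,0,S); sL=40/3, sR=120/49; mL=-1340/147, mR=800/147; mL+mR=-180/49 → advance -1; mR−mL=2140/147 → turn +1·90°
n=1: pose=(1,1,E); sL=3, sR=15; mL=-33/2, mR=-6; mL+mR=-45/2 → advance -1; mR−mL=21/2 → turn +1·90°
n=2: pose=(0,1,N); sL=120/113, sR=24/13; mL=-3492/1469, mR=-576/1469; mL+mR=-36/13 → advance -1; mR−mL=2916/1469 → turn +1·90°
n=3: pose=(0,0,W); sL=60/41, sR=60/53; mL=-4050/2173, mR=360/2173; mL+mR=-90/53 → advance -1; mR−mL=4410/2173 → turn +1·90°
n=4: pose=(1,0,S); sL=40/3, sR=120/49; mL=-1340/147, mR=800/147; mL+mR=-180/49 → advance -1; mR−mL=2140/147 → turn +1·90°
n=5: pose=(1,1,E); sL=3, sR=15; mL=-33/2, mR=-6; mL+mR=-45/2 → advance -1; mR−mL=21/2 → turn +1·90°
n=6: pose=(0,1,N); sL=120/113, sR=24/13; mL=-3492/1469, mR=-576/1469; mL+mR=-36/13 → advance -1; mR−mL=2916/1469 → turn +1·90°
n=7: pose=(0,0,W); sL=60/41, sR=60/53; mL=-4050/2173, mR=360/2173; mL+mR=-90/53 → advance -1; mR−mL=4410/2173 → turn +1·90°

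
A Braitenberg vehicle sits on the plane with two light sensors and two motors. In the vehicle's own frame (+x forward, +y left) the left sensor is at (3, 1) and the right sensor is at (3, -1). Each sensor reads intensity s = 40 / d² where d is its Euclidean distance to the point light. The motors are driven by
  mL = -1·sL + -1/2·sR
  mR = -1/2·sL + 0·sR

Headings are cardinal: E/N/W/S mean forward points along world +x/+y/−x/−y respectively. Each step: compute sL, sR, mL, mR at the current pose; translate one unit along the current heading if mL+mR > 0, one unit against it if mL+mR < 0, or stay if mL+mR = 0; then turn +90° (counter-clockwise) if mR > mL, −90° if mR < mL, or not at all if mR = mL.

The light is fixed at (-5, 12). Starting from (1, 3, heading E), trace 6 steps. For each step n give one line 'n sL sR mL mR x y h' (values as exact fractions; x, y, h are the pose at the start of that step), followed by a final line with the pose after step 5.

0 8/29 40/181 -2028/5249 -4/29 1 3 E
1 10/13 5/9 -245/234 -5/13 0 3 N
2 8/25 8/17 -236/425 -4/25 0 2 W
3 20/109 20/97 -3030/10573 -10/109 1 2 S
4 8/29 40/181 -2028/5249 -4/29 1 3 E
5 10/13 5/9 -245/234 -5/13 0 3 N
final 0 2 W

n=0: pose=(1,3,E); sL=8/29, sR=40/181; mL=-2028/5249, mR=-4/29; mL+mR=-2752/5249 → advance -1; mR−mL=1304/5249 → turn +1·90°
n=1: pose=(0,3,N); sL=10/13, sR=5/9; mL=-245/234, mR=-5/13; mL+mR=-335/234 → advance -1; mR−mL=155/234 → turn +1·90°
n=2: pose=(0,2,W); sL=8/25, sR=8/17; mL=-236/425, mR=-4/25; mL+mR=-304/425 → advance -1; mR−mL=168/425 → turn +1·90°
n=3: pose=(1,2,S); sL=20/109, sR=20/97; mL=-3030/10573, mR=-10/109; mL+mR=-4000/10573 → advance -1; mR−mL=2060/10573 → turn +1·90°
n=4: pose=(1,3,E); sL=8/29, sR=40/181; mL=-2028/5249, mR=-4/29; mL+mR=-2752/5249 → advance -1; mR−mL=1304/5249 → turn +1·90°
n=5: pose=(0,3,N); sL=10/13, sR=5/9; mL=-245/234, mR=-5/13; mL+mR=-335/234 → advance -1; mR−mL=155/234 → turn +1·90°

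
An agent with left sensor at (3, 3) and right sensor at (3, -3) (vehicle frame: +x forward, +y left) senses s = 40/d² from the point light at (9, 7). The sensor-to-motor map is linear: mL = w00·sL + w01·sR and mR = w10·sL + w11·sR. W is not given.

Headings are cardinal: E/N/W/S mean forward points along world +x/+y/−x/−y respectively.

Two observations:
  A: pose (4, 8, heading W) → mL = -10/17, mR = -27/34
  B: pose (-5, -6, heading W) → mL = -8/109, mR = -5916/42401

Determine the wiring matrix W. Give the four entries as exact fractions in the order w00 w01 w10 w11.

obs A: pose=(4,8,W) → sL=10/17, sR=1/2, mL=-10/17, mR=-27/34
obs B: pose=(-5,-6,W) → sL=8/109, sR=40/389, mL=-8/109, mR=-5916/42401
sensor matrix S = [[10/17, 1/2], [8/109, 40/389]]; det S = 17148/720817
solve [mL_A; mL_B] = S·[w00; w01] and [mR_A; mR_B] = S·[w10; w11]:
  w00 = -1, w01 = 0, w10 = -1/2, w11 = -1

-1 0 -1/2 -1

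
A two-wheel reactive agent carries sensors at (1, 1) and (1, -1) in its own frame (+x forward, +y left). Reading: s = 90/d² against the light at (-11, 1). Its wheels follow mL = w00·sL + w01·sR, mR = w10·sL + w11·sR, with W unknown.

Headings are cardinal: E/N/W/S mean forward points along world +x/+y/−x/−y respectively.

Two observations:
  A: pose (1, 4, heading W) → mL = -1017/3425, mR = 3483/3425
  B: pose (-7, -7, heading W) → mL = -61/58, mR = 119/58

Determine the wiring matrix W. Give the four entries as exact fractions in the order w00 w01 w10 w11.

obs A: pose=(1,4,W) → sL=18/25, sR=90/137, mL=-1017/3425, mR=3483/3425
obs B: pose=(-7,-7,W) → sL=1, sR=45/29, mL=-61/58, mR=119/58
sensor matrix S = [[18/25, 90/137], [1, 45/29]]; det S = 9144/19865
solve [mL_A; mL_B] = S·[w00; w01] and [mR_A; mR_B] = S·[w10; w11]:
  w00 = 1/2, w01 = -1, w10 = 1/2, w11 = 1

1/2 -1 1/2 1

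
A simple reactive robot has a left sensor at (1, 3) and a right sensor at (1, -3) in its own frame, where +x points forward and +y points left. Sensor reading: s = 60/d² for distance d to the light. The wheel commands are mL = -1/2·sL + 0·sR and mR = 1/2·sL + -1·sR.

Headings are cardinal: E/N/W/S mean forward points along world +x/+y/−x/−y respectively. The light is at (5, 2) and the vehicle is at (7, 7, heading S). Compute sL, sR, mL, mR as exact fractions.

60/41 60/17 -30/41 -1950/697

left sensor world pos  = (10, 6); dL² = 41
right sensor world pos = (4, 6); dR² = 17
sL = 60/41 = 60/41
sR = 60/17 = 60/17
mL = -1/2·sL + 0·sR = -30/41
mR = 1/2·sL + -1·sR = -1950/697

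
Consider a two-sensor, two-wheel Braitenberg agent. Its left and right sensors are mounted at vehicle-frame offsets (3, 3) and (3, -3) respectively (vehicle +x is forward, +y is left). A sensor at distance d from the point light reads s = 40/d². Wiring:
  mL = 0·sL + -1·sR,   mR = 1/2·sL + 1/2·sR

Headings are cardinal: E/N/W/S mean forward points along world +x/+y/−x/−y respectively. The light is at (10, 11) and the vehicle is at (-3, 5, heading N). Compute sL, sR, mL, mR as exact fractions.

8/53 40/109 -40/109 1496/5777

left sensor world pos  = (-6, 8); dL² = 265
right sensor world pos = (0, 8); dR² = 109
sL = 40/265 = 8/53
sR = 40/109 = 40/109
mL = 0·sL + -1·sR = -40/109
mR = 1/2·sL + 1/2·sR = 1496/5777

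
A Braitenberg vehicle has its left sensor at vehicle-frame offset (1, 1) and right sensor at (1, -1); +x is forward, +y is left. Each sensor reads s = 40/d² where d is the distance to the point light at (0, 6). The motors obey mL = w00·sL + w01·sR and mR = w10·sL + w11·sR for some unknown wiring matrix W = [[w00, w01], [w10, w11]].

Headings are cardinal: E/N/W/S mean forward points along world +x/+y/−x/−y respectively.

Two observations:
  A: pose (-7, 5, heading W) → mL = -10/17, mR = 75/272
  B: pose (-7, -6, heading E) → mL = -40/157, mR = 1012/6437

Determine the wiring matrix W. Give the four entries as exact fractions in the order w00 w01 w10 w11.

obs A: pose=(-7,5,W) → sL=10/17, sR=5/8, mL=-10/17, mR=75/272
obs B: pose=(-7,-6,E) → sL=40/157, sR=8/41, mL=-40/157, mR=1012/6437
sensor matrix S = [[10/17, 5/8], [40/157, 8/41]]; det S = -4865/109429
solve [mL_A; mL_B] = S·[w00; w01] and [mR_A; mR_B] = S·[w10; w11]:
  w00 = -1, w01 = 0, w10 = 1, w11 = -1/2

-1 0 1 -1/2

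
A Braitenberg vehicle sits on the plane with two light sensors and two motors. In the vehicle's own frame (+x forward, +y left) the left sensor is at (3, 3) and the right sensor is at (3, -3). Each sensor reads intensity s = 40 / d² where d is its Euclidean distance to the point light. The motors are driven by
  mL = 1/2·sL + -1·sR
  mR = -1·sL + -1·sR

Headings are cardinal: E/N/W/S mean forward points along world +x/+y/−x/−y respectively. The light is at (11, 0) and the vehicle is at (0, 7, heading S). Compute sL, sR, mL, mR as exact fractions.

left sensor world pos  = (3, 4); dL² = 80
right sensor world pos = (-3, 4); dR² = 212
sL = 40/80 = 1/2
sR = 40/212 = 10/53
mL = 1/2·sL + -1·sR = 13/212
mR = -1·sL + -1·sR = -73/106

1/2 10/53 13/212 -73/106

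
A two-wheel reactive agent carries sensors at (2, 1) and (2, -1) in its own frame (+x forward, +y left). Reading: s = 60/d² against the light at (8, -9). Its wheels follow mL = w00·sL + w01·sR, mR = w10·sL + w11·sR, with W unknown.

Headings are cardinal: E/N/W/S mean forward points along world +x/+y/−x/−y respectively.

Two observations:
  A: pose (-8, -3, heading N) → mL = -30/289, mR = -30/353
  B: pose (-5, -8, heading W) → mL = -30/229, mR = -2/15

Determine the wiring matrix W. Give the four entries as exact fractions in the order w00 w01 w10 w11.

0 -1/2 -1/2 0

obs A: pose=(-8,-3,N) → sL=60/353, sR=60/289, mL=-30/289, mR=-30/353
obs B: pose=(-5,-8,W) → sL=4/15, sR=60/229, mL=-30/229, mR=-2/15
sensor matrix S = [[60/353, 60/289], [4/15, 60/229]]; det S = -252992/23361893
solve [mL_A; mL_B] = S·[w00; w01] and [mR_A; mR_B] = S·[w10; w11]:
  w00 = 0, w01 = -1/2, w10 = -1/2, w11 = 0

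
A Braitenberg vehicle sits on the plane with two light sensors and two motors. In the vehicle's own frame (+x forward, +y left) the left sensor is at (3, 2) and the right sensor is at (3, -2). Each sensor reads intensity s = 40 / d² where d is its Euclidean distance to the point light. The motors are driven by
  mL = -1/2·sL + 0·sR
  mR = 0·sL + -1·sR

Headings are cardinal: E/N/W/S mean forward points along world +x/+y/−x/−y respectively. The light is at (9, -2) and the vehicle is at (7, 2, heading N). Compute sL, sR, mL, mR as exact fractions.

8/13 40/49 -4/13 -40/49

left sensor world pos  = (5, 5); dL² = 65
right sensor world pos = (9, 5); dR² = 49
sL = 40/65 = 8/13
sR = 40/49 = 40/49
mL = -1/2·sL + 0·sR = -4/13
mR = 0·sL + -1·sR = -40/49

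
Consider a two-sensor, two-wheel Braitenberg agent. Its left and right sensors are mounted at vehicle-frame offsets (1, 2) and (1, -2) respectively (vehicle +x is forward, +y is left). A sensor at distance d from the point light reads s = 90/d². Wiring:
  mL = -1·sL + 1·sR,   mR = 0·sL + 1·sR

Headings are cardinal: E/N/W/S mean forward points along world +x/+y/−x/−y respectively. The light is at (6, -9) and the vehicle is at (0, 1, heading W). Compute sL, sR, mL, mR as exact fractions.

left sensor world pos  = (-1, -1); dL² = 113
right sensor world pos = (-1, 3); dR² = 193
sL = 90/113 = 90/113
sR = 90/193 = 90/193
mL = -1·sL + 1·sR = -7200/21809
mR = 0·sL + 1·sR = 90/193

90/113 90/193 -7200/21809 90/193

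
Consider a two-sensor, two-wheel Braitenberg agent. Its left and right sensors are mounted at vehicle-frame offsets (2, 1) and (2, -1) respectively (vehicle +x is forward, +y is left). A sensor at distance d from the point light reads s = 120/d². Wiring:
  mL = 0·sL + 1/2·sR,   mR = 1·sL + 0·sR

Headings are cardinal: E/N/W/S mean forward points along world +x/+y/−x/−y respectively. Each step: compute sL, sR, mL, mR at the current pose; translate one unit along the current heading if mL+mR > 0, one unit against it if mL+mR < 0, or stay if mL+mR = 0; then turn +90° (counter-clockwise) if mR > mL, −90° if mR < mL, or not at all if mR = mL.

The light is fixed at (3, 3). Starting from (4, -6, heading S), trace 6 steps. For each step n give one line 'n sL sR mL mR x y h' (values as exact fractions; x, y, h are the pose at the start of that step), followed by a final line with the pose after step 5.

0 24/25 120/121 60/121 24/25 4 -6 S
1 4/3 12/13 6/13 4/3 4 -7 E
2 24/13 120/73 60/73 24/13 5 -7 N
3 6/5 15/8 15/16 6/5 5 -6 W
4 24/25 120/121 60/121 24/25 4 -6 S
5 4/3 12/13 6/13 4/3 4 -7 E
final 5 -7 N

n=0: pose=(4,-6,S); sL=24/25, sR=120/121; mL=60/121, mR=24/25; mL+mR=4404/3025 → advance +1; mR−mL=1404/3025 → turn +1·90°
n=1: pose=(4,-7,E); sL=4/3, sR=12/13; mL=6/13, mR=4/3; mL+mR=70/39 → advance +1; mR−mL=34/39 → turn +1·90°
n=2: pose=(5,-7,N); sL=24/13, sR=120/73; mL=60/73, mR=24/13; mL+mR=2532/949 → advance +1; mR−mL=972/949 → turn +1·90°
n=3: pose=(5,-6,W); sL=6/5, sR=15/8; mL=15/16, mR=6/5; mL+mR=171/80 → advance +1; mR−mL=21/80 → turn +1·90°
n=4: pose=(4,-6,S); sL=24/25, sR=120/121; mL=60/121, mR=24/25; mL+mR=4404/3025 → advance +1; mR−mL=1404/3025 → turn +1·90°
n=5: pose=(4,-7,E); sL=4/3, sR=12/13; mL=6/13, mR=4/3; mL+mR=70/39 → advance +1; mR−mL=34/39 → turn +1·90°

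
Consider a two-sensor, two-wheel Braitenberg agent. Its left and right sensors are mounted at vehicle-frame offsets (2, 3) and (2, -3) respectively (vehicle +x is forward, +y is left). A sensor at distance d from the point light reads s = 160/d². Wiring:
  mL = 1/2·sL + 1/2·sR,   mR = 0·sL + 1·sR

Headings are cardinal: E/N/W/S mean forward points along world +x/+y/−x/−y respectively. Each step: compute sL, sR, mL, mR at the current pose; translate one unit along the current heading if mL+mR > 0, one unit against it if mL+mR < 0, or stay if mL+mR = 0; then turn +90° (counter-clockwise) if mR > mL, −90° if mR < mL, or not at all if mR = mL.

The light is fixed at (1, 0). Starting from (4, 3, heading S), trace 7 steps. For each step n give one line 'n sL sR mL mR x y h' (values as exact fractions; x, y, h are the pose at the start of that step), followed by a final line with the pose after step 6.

n=0: pose=(4,3,S); sL=160/37, sR=160; mL=3040/37, mR=160; mL+mR=8960/37 → advance +1; mR−mL=2880/37 → turn +1·90°
n=1: pose=(4,2,E); sL=16/5, sR=80/13; mL=304/65, mR=80/13; mL+mR=704/65 → advance +1; mR−mL=96/65 → turn +1·90°
n=2: pose=(5,2,N); sL=160/17, sR=32/13; mL=1312/221, mR=32/13; mL+mR=1856/221 → advance +1; mR−mL=-768/221 → turn -1·90°
n=3: pose=(5,3,E); sL=20/9, sR=40/9; mL=10/3, mR=40/9; mL+mR=70/9 → advance +1; mR−mL=10/9 → turn +1·90°
n=4: pose=(6,3,N); sL=160/29, sR=160/89; mL=9440/2581, mR=160/89; mL+mR=14080/2581 → advance +1; mR−mL=-4800/2581 → turn -1·90°
n=5: pose=(6,4,E); sL=80/49, sR=16/5; mL=592/245, mR=16/5; mL+mR=1376/245 → advance +1; mR−mL=192/245 → turn +1·90°
n=6: pose=(7,4,N); sL=32/9, sR=160/117; mL=32/13, mR=160/117; mL+mR=448/117 → advance +1; mR−mL=-128/117 → turn -1·90°

0 160/37 160 3040/37 160 4 3 S
1 16/5 80/13 304/65 80/13 4 2 E
2 160/17 32/13 1312/221 32/13 5 2 N
3 20/9 40/9 10/3 40/9 5 3 E
4 160/29 160/89 9440/2581 160/89 6 3 N
5 80/49 16/5 592/245 16/5 6 4 E
6 32/9 160/117 32/13 160/117 7 4 N
final 7 5 E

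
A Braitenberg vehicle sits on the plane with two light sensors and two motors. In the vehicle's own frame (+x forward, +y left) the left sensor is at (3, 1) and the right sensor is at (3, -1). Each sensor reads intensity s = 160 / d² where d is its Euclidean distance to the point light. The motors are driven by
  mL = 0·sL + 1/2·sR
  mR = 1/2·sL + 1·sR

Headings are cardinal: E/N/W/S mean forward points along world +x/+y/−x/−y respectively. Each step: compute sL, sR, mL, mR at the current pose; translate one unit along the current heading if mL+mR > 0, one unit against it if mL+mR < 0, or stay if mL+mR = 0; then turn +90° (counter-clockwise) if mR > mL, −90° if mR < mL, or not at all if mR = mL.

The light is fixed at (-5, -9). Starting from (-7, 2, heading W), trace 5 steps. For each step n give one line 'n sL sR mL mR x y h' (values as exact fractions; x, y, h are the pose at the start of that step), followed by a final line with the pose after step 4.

n=0: pose=(-7,2,W); sL=32/25, sR=160/169; mL=80/169, mR=6704/4225; mL+mR=8704/4225 → advance +1; mR−mL=4704/4225 → turn +1·90°
n=1: pose=(-8,2,S); sL=40/17, sR=2; mL=1, mR=54/17; mL+mR=71/17 → advance +1; mR−mL=37/17 → turn +1·90°
n=2: pose=(-8,1,E); sL=160/121, sR=160/81; mL=80/81, mR=25840/9801; mL+mR=11840/3267 → advance +1; mR−mL=16160/9801 → turn +1·90°
n=3: pose=(-7,1,N); sL=80/89, sR=16/17; mL=8/17, mR=2104/1513; mL+mR=2816/1513 → advance +1; mR−mL=1392/1513 → turn +1·90°
n=4: pose=(-7,2,W); sL=32/25, sR=160/169; mL=80/169, mR=6704/4225; mL+mR=8704/4225 → advance +1; mR−mL=4704/4225 → turn +1·90°

0 32/25 160/169 80/169 6704/4225 -7 2 W
1 40/17 2 1 54/17 -8 2 S
2 160/121 160/81 80/81 25840/9801 -8 1 E
3 80/89 16/17 8/17 2104/1513 -7 1 N
4 32/25 160/169 80/169 6704/4225 -7 2 W
final -8 2 S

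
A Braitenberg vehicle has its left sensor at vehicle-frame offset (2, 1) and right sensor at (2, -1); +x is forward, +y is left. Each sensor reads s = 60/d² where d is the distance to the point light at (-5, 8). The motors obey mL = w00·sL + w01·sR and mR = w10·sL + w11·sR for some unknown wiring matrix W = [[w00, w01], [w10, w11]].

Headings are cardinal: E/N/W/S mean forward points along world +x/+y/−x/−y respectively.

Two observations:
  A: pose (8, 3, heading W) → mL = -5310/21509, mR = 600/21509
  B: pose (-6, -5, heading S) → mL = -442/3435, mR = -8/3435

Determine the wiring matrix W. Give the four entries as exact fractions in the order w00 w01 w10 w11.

1/2 -1 -1/2 1/2

obs A: pose=(8,3,W) → sL=60/157, sR=60/137, mL=-5310/21509, mR=600/21509
obs B: pose=(-6,-5,S) → sL=4/15, sR=60/229, mL=-442/3435, mR=-8/3435
sensor matrix S = [[60/157, 60/137], [4/15, 60/229]]; det S = -82048/4925561
solve [mL_A; mL_B] = S·[w00; w01] and [mR_A; mR_B] = S·[w10; w11]:
  w00 = 1/2, w01 = -1, w10 = -1/2, w11 = 1/2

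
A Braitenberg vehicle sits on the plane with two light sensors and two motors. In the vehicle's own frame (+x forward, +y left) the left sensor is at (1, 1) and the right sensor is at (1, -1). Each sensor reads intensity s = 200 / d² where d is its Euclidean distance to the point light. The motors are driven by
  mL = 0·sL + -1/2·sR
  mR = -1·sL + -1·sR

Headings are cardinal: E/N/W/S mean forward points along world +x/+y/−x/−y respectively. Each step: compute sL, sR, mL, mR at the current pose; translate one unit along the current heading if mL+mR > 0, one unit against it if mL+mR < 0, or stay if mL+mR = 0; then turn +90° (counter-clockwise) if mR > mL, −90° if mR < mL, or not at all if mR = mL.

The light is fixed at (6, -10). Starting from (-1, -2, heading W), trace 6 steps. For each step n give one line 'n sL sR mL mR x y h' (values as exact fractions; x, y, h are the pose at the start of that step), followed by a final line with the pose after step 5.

n=0: pose=(-1,-2,W); sL=200/113, sR=40/29; mL=-20/29, mR=-10320/3277; mL+mR=-12580/3277 → advance -1; mR−mL=-8060/3277 → turn -1·90°
n=1: pose=(0,-2,N); sL=20/13, sR=100/53; mL=-50/53, mR=-2360/689; mL+mR=-3010/689 → advance -1; mR−mL=-1710/689 → turn -1·90°
n=2: pose=(0,-3,E); sL=200/89, sR=200/61; mL=-100/61, mR=-30000/5429; mL+mR=-38900/5429 → advance -1; mR−mL=-21100/5429 → turn -1·90°
n=3: pose=(-1,-3,S); sL=25/9, sR=2; mL=-1, mR=-43/9; mL+mR=-52/9 → advance -1; mR−mL=-34/9 → turn -1·90°
n=4: pose=(-1,-2,W); sL=200/113, sR=40/29; mL=-20/29, mR=-10320/3277; mL+mR=-12580/3277 → advance -1; mR−mL=-8060/3277 → turn -1·90°
n=5: pose=(0,-2,N); sL=20/13, sR=100/53; mL=-50/53, mR=-2360/689; mL+mR=-3010/689 → advance -1; mR−mL=-1710/689 → turn -1·90°

0 200/113 40/29 -20/29 -10320/3277 -1 -2 W
1 20/13 100/53 -50/53 -2360/689 0 -2 N
2 200/89 200/61 -100/61 -30000/5429 0 -3 E
3 25/9 2 -1 -43/9 -1 -3 S
4 200/113 40/29 -20/29 -10320/3277 -1 -2 W
5 20/13 100/53 -50/53 -2360/689 0 -2 N
final 0 -3 E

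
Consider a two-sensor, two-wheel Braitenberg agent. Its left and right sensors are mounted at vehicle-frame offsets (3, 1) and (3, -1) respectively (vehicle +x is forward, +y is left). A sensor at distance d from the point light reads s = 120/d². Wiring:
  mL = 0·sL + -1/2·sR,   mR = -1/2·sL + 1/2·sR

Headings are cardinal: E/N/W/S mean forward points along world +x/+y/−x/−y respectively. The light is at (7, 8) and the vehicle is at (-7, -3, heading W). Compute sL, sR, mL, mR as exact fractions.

120/433 120/389 -60/389 2640/168437

left sensor world pos  = (-10, -4); dL² = 433
right sensor world pos = (-10, -2); dR² = 389
sL = 120/433 = 120/433
sR = 120/389 = 120/389
mL = 0·sL + -1/2·sR = -60/389
mR = -1/2·sL + 1/2·sR = 2640/168437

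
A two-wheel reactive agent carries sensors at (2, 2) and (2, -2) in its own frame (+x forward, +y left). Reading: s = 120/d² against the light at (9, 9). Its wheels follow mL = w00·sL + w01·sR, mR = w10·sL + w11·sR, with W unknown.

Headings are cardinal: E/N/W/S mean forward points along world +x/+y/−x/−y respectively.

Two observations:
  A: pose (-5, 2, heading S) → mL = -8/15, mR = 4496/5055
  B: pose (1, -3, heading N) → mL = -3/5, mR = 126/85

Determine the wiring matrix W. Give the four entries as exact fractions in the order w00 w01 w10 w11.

-1 0 1 1

obs A: pose=(-5,2,S) → sL=8/15, sR=120/337, mL=-8/15, mR=4496/5055
obs B: pose=(1,-3,N) → sL=3/5, sR=15/17, mL=-3/5, mR=126/85
sensor matrix S = [[8/15, 120/337], [3/5, 15/17]]; det S = 1472/5729
solve [mL_A; mL_B] = S·[w00; w01] and [mR_A; mR_B] = S·[w10; w11]:
  w00 = -1, w01 = 0, w10 = 1, w11 = 1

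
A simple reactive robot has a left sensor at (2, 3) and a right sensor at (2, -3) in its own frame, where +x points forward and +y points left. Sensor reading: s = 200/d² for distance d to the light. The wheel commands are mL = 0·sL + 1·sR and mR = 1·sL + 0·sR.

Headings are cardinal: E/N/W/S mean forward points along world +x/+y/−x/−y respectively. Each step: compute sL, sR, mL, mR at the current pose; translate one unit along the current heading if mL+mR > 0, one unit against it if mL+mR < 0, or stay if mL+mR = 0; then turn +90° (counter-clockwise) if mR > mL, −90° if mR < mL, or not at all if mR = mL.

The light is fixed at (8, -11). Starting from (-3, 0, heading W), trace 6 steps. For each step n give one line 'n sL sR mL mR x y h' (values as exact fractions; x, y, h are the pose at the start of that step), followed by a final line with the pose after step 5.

0 200/233 40/73 40/73 200/233 -3 0 W
1 100/81 100/153 100/153 100/81 -4 0 S
2 200/269 200/149 200/149 200/269 -4 -1 E
3 25/16 10/13 10/13 25/16 -3 -1 S
4 8/9 200/117 200/117 8/9 -3 -2 E
5 100/49 100/109 100/109 100/49 -2 -2 S
final -2 -3 E

n=0: pose=(-3,0,W); sL=200/233, sR=40/73; mL=40/73, mR=200/233; mL+mR=23920/17009 → advance +1; mR−mL=5280/17009 → turn +1·90°
n=1: pose=(-4,0,S); sL=100/81, sR=100/153; mL=100/153, mR=100/81; mL+mR=2600/1377 → advance +1; mR−mL=800/1377 → turn +1·90°
n=2: pose=(-4,-1,E); sL=200/269, sR=200/149; mL=200/149, mR=200/269; mL+mR=83600/40081 → advance +1; mR−mL=-24000/40081 → turn -1·90°
n=3: pose=(-3,-1,S); sL=25/16, sR=10/13; mL=10/13, mR=25/16; mL+mR=485/208 → advance +1; mR−mL=165/208 → turn +1·90°
n=4: pose=(-3,-2,E); sL=8/9, sR=200/117; mL=200/117, mR=8/9; mL+mR=304/117 → advance +1; mR−mL=-32/39 → turn -1·90°
n=5: pose=(-2,-2,S); sL=100/49, sR=100/109; mL=100/109, mR=100/49; mL+mR=15800/5341 → advance +1; mR−mL=6000/5341 → turn +1·90°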